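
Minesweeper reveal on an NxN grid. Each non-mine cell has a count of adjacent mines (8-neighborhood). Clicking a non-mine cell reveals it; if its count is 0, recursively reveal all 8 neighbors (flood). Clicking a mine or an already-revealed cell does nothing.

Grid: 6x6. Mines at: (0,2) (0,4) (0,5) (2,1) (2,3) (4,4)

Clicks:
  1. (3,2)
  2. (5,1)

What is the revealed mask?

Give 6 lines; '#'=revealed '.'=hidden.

Answer: ......
......
......
####..
####..
####..

Derivation:
Click 1 (3,2) count=2: revealed 1 new [(3,2)] -> total=1
Click 2 (5,1) count=0: revealed 11 new [(3,0) (3,1) (3,3) (4,0) (4,1) (4,2) (4,3) (5,0) (5,1) (5,2) (5,3)] -> total=12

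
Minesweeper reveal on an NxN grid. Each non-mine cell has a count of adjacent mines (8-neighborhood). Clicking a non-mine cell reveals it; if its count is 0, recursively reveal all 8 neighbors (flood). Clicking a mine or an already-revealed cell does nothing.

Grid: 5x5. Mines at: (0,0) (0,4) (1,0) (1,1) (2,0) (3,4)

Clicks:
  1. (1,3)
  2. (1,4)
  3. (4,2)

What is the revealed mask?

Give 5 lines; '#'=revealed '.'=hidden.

Answer: .....
...##
.###.
####.
####.

Derivation:
Click 1 (1,3) count=1: revealed 1 new [(1,3)] -> total=1
Click 2 (1,4) count=1: revealed 1 new [(1,4)] -> total=2
Click 3 (4,2) count=0: revealed 11 new [(2,1) (2,2) (2,3) (3,0) (3,1) (3,2) (3,3) (4,0) (4,1) (4,2) (4,3)] -> total=13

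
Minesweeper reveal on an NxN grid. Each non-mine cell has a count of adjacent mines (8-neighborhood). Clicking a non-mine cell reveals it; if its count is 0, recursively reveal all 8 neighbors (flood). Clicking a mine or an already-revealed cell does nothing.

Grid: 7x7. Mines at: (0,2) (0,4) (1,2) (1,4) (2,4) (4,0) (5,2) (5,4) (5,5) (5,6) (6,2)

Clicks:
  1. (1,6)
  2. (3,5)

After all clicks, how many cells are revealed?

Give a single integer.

Click 1 (1,6) count=0: revealed 10 new [(0,5) (0,6) (1,5) (1,6) (2,5) (2,6) (3,5) (3,6) (4,5) (4,6)] -> total=10
Click 2 (3,5) count=1: revealed 0 new [(none)] -> total=10

Answer: 10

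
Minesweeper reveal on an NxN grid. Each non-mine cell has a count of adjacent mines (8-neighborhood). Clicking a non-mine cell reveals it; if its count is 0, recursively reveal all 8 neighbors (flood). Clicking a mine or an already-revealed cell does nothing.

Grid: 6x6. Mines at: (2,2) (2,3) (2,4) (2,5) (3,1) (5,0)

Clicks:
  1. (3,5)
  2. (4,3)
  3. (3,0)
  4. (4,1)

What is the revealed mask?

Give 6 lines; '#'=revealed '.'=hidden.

Click 1 (3,5) count=2: revealed 1 new [(3,5)] -> total=1
Click 2 (4,3) count=0: revealed 13 new [(3,2) (3,3) (3,4) (4,1) (4,2) (4,3) (4,4) (4,5) (5,1) (5,2) (5,3) (5,4) (5,5)] -> total=14
Click 3 (3,0) count=1: revealed 1 new [(3,0)] -> total=15
Click 4 (4,1) count=2: revealed 0 new [(none)] -> total=15

Answer: ......
......
......
#.####
.#####
.#####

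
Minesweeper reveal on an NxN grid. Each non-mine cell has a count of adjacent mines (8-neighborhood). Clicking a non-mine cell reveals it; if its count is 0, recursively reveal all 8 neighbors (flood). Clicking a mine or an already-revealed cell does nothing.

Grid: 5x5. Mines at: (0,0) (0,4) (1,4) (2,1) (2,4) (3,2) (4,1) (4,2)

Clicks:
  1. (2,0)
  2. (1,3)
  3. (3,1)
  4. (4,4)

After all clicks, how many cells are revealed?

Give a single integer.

Answer: 7

Derivation:
Click 1 (2,0) count=1: revealed 1 new [(2,0)] -> total=1
Click 2 (1,3) count=3: revealed 1 new [(1,3)] -> total=2
Click 3 (3,1) count=4: revealed 1 new [(3,1)] -> total=3
Click 4 (4,4) count=0: revealed 4 new [(3,3) (3,4) (4,3) (4,4)] -> total=7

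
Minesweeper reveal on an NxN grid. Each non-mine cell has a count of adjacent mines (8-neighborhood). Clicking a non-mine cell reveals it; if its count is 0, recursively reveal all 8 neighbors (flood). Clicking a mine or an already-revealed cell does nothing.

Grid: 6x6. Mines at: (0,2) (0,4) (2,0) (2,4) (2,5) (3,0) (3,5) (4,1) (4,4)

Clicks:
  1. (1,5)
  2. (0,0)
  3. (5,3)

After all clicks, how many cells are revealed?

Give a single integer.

Answer: 6

Derivation:
Click 1 (1,5) count=3: revealed 1 new [(1,5)] -> total=1
Click 2 (0,0) count=0: revealed 4 new [(0,0) (0,1) (1,0) (1,1)] -> total=5
Click 3 (5,3) count=1: revealed 1 new [(5,3)] -> total=6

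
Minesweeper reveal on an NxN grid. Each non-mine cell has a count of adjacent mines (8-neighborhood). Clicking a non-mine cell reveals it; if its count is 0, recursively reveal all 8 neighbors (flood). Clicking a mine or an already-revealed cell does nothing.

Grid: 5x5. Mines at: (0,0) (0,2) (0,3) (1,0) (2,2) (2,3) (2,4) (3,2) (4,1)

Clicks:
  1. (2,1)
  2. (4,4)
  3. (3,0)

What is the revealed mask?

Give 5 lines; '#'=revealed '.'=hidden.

Answer: .....
.....
.#...
#..##
...##

Derivation:
Click 1 (2,1) count=3: revealed 1 new [(2,1)] -> total=1
Click 2 (4,4) count=0: revealed 4 new [(3,3) (3,4) (4,3) (4,4)] -> total=5
Click 3 (3,0) count=1: revealed 1 new [(3,0)] -> total=6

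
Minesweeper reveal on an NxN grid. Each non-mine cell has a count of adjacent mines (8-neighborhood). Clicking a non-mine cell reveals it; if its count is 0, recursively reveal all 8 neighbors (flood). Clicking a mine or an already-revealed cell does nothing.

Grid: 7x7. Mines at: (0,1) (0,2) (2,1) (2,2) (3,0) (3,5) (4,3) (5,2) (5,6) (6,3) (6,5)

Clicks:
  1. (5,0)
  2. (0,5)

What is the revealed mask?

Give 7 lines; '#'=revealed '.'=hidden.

Answer: ...####
...####
...####
.......
##.....
##.....
##.....

Derivation:
Click 1 (5,0) count=0: revealed 6 new [(4,0) (4,1) (5,0) (5,1) (6,0) (6,1)] -> total=6
Click 2 (0,5) count=0: revealed 12 new [(0,3) (0,4) (0,5) (0,6) (1,3) (1,4) (1,5) (1,6) (2,3) (2,4) (2,5) (2,6)] -> total=18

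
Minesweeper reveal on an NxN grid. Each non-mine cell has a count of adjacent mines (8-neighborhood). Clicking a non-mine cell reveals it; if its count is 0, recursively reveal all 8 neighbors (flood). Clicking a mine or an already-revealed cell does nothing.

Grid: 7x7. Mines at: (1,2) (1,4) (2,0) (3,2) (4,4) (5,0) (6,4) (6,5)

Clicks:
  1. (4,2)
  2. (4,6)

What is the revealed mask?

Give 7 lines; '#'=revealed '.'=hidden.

Click 1 (4,2) count=1: revealed 1 new [(4,2)] -> total=1
Click 2 (4,6) count=0: revealed 12 new [(0,5) (0,6) (1,5) (1,6) (2,5) (2,6) (3,5) (3,6) (4,5) (4,6) (5,5) (5,6)] -> total=13

Answer: .....##
.....##
.....##
.....##
..#..##
.....##
.......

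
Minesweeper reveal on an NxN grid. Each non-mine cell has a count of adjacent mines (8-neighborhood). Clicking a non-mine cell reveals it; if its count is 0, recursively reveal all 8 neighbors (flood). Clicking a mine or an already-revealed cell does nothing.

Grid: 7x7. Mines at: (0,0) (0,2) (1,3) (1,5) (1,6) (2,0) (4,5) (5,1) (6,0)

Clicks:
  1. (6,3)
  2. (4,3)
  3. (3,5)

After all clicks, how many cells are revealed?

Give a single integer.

Answer: 23

Derivation:
Click 1 (6,3) count=0: revealed 22 new [(2,1) (2,2) (2,3) (2,4) (3,1) (3,2) (3,3) (3,4) (4,1) (4,2) (4,3) (4,4) (5,2) (5,3) (5,4) (5,5) (5,6) (6,2) (6,3) (6,4) (6,5) (6,6)] -> total=22
Click 2 (4,3) count=0: revealed 0 new [(none)] -> total=22
Click 3 (3,5) count=1: revealed 1 new [(3,5)] -> total=23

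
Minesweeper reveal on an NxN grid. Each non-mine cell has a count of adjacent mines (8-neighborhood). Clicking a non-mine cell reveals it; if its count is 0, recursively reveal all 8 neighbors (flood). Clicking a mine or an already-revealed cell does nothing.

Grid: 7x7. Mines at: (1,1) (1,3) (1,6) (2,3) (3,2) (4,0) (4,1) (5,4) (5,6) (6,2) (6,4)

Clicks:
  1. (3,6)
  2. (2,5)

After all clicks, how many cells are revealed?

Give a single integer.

Click 1 (3,6) count=0: revealed 9 new [(2,4) (2,5) (2,6) (3,4) (3,5) (3,6) (4,4) (4,5) (4,6)] -> total=9
Click 2 (2,5) count=1: revealed 0 new [(none)] -> total=9

Answer: 9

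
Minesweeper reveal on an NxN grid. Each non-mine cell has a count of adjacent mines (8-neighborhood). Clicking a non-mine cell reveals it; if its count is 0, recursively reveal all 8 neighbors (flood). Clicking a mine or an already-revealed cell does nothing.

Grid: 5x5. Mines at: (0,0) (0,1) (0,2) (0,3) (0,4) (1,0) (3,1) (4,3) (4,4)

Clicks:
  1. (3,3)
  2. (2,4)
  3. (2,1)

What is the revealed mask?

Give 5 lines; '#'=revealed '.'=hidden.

Click 1 (3,3) count=2: revealed 1 new [(3,3)] -> total=1
Click 2 (2,4) count=0: revealed 8 new [(1,2) (1,3) (1,4) (2,2) (2,3) (2,4) (3,2) (3,4)] -> total=9
Click 3 (2,1) count=2: revealed 1 new [(2,1)] -> total=10

Answer: .....
..###
.####
..###
.....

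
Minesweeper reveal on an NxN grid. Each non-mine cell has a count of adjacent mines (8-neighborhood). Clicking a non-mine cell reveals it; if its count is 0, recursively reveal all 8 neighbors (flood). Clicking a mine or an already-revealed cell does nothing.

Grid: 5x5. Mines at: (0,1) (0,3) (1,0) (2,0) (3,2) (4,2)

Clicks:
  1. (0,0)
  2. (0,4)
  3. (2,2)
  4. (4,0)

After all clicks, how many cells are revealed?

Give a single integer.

Click 1 (0,0) count=2: revealed 1 new [(0,0)] -> total=1
Click 2 (0,4) count=1: revealed 1 new [(0,4)] -> total=2
Click 3 (2,2) count=1: revealed 1 new [(2,2)] -> total=3
Click 4 (4,0) count=0: revealed 4 new [(3,0) (3,1) (4,0) (4,1)] -> total=7

Answer: 7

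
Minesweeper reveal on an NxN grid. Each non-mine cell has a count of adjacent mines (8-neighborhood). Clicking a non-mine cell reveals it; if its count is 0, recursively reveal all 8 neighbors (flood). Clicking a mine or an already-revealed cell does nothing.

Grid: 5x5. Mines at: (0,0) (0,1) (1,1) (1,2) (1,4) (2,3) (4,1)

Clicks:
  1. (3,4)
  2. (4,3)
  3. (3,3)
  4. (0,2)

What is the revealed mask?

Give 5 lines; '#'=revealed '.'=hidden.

Click 1 (3,4) count=1: revealed 1 new [(3,4)] -> total=1
Click 2 (4,3) count=0: revealed 5 new [(3,2) (3,3) (4,2) (4,3) (4,4)] -> total=6
Click 3 (3,3) count=1: revealed 0 new [(none)] -> total=6
Click 4 (0,2) count=3: revealed 1 new [(0,2)] -> total=7

Answer: ..#..
.....
.....
..###
..###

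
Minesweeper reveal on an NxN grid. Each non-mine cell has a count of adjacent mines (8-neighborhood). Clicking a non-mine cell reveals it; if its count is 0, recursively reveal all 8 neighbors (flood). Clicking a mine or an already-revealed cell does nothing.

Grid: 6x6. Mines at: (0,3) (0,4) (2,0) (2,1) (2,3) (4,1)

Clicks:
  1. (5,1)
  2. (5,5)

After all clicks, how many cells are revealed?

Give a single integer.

Click 1 (5,1) count=1: revealed 1 new [(5,1)] -> total=1
Click 2 (5,5) count=0: revealed 16 new [(1,4) (1,5) (2,4) (2,5) (3,2) (3,3) (3,4) (3,5) (4,2) (4,3) (4,4) (4,5) (5,2) (5,3) (5,4) (5,5)] -> total=17

Answer: 17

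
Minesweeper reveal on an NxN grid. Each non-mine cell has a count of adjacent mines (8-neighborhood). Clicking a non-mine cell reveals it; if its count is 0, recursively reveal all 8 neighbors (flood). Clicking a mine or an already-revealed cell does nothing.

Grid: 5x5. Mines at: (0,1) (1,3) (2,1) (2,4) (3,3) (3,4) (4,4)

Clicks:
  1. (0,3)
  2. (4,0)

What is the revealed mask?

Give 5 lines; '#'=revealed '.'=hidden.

Click 1 (0,3) count=1: revealed 1 new [(0,3)] -> total=1
Click 2 (4,0) count=0: revealed 6 new [(3,0) (3,1) (3,2) (4,0) (4,1) (4,2)] -> total=7

Answer: ...#.
.....
.....
###..
###..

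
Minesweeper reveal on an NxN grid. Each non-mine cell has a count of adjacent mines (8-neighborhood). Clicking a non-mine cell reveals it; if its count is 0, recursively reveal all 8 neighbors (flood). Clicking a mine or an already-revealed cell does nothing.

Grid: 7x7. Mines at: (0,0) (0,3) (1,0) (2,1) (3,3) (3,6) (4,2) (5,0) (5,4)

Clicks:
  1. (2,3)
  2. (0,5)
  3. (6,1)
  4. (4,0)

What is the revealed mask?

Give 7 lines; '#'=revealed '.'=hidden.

Answer: ....###
....###
...####
.......
#......
.......
.#.....

Derivation:
Click 1 (2,3) count=1: revealed 1 new [(2,3)] -> total=1
Click 2 (0,5) count=0: revealed 9 new [(0,4) (0,5) (0,6) (1,4) (1,5) (1,6) (2,4) (2,5) (2,6)] -> total=10
Click 3 (6,1) count=1: revealed 1 new [(6,1)] -> total=11
Click 4 (4,0) count=1: revealed 1 new [(4,0)] -> total=12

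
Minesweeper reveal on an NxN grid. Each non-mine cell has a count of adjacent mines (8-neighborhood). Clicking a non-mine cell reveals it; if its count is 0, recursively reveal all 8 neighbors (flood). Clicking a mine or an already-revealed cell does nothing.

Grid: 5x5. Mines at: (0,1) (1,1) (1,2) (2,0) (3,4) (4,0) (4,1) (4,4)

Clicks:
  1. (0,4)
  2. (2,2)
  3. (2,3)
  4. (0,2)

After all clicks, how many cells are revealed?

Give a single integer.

Click 1 (0,4) count=0: revealed 6 new [(0,3) (0,4) (1,3) (1,4) (2,3) (2,4)] -> total=6
Click 2 (2,2) count=2: revealed 1 new [(2,2)] -> total=7
Click 3 (2,3) count=2: revealed 0 new [(none)] -> total=7
Click 4 (0,2) count=3: revealed 1 new [(0,2)] -> total=8

Answer: 8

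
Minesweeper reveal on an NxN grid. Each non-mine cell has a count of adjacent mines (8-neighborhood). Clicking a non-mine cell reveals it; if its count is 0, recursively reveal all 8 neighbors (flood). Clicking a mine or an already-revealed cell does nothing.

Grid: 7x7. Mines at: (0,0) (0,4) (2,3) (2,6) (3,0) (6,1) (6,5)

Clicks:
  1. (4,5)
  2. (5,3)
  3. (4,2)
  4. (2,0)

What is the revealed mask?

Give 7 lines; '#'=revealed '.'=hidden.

Answer: .......
.......
#......
.######
.######
.######
..###..

Derivation:
Click 1 (4,5) count=0: revealed 21 new [(3,1) (3,2) (3,3) (3,4) (3,5) (3,6) (4,1) (4,2) (4,3) (4,4) (4,5) (4,6) (5,1) (5,2) (5,3) (5,4) (5,5) (5,6) (6,2) (6,3) (6,4)] -> total=21
Click 2 (5,3) count=0: revealed 0 new [(none)] -> total=21
Click 3 (4,2) count=0: revealed 0 new [(none)] -> total=21
Click 4 (2,0) count=1: revealed 1 new [(2,0)] -> total=22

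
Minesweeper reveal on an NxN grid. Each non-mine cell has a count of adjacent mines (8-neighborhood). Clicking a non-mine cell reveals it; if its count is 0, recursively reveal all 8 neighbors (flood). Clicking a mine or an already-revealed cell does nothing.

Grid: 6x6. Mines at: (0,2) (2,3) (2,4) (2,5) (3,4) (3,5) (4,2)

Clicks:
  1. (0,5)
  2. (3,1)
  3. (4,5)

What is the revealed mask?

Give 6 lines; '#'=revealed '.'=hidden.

Click 1 (0,5) count=0: revealed 6 new [(0,3) (0,4) (0,5) (1,3) (1,4) (1,5)] -> total=6
Click 2 (3,1) count=1: revealed 1 new [(3,1)] -> total=7
Click 3 (4,5) count=2: revealed 1 new [(4,5)] -> total=8

Answer: ...###
...###
......
.#....
.....#
......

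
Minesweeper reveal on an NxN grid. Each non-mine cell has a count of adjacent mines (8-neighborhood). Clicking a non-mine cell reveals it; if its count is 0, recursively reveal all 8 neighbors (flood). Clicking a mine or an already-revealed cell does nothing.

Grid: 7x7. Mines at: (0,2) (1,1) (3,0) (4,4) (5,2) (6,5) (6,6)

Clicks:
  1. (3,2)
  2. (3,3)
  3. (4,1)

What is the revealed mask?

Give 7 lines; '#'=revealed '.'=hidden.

Click 1 (3,2) count=0: revealed 28 new [(0,3) (0,4) (0,5) (0,6) (1,2) (1,3) (1,4) (1,5) (1,6) (2,1) (2,2) (2,3) (2,4) (2,5) (2,6) (3,1) (3,2) (3,3) (3,4) (3,5) (3,6) (4,1) (4,2) (4,3) (4,5) (4,6) (5,5) (5,6)] -> total=28
Click 2 (3,3) count=1: revealed 0 new [(none)] -> total=28
Click 3 (4,1) count=2: revealed 0 new [(none)] -> total=28

Answer: ...####
..#####
.######
.######
.###.##
.....##
.......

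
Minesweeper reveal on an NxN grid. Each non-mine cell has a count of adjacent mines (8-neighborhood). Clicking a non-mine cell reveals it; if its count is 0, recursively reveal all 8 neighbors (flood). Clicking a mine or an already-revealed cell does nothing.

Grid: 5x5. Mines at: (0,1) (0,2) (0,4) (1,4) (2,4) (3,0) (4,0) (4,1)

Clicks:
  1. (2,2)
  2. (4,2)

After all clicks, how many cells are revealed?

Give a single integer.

Click 1 (2,2) count=0: revealed 9 new [(1,1) (1,2) (1,3) (2,1) (2,2) (2,3) (3,1) (3,2) (3,3)] -> total=9
Click 2 (4,2) count=1: revealed 1 new [(4,2)] -> total=10

Answer: 10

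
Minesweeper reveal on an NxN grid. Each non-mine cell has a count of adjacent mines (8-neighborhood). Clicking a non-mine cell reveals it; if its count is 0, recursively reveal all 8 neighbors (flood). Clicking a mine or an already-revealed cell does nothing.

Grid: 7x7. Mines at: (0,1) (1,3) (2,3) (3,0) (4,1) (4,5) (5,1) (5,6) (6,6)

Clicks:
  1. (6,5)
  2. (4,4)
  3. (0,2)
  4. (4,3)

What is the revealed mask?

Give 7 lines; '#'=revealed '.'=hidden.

Answer: ..#....
.......
.......
..###..
..###..
..####.
..####.

Derivation:
Click 1 (6,5) count=2: revealed 1 new [(6,5)] -> total=1
Click 2 (4,4) count=1: revealed 1 new [(4,4)] -> total=2
Click 3 (0,2) count=2: revealed 1 new [(0,2)] -> total=3
Click 4 (4,3) count=0: revealed 12 new [(3,2) (3,3) (3,4) (4,2) (4,3) (5,2) (5,3) (5,4) (5,5) (6,2) (6,3) (6,4)] -> total=15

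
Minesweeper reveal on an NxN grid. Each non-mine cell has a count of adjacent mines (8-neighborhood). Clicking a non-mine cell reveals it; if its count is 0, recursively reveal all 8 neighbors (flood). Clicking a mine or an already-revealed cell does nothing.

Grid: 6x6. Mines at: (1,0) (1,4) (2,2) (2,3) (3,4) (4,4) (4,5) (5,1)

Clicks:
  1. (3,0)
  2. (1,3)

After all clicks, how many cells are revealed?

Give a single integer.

Answer: 7

Derivation:
Click 1 (3,0) count=0: revealed 6 new [(2,0) (2,1) (3,0) (3,1) (4,0) (4,1)] -> total=6
Click 2 (1,3) count=3: revealed 1 new [(1,3)] -> total=7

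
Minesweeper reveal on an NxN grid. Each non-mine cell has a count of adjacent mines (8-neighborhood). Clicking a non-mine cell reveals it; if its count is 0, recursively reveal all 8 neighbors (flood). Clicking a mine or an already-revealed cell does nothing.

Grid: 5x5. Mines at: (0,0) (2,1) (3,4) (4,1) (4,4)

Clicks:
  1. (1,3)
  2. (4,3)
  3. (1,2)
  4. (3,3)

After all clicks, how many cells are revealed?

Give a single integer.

Click 1 (1,3) count=0: revealed 11 new [(0,1) (0,2) (0,3) (0,4) (1,1) (1,2) (1,3) (1,4) (2,2) (2,3) (2,4)] -> total=11
Click 2 (4,3) count=2: revealed 1 new [(4,3)] -> total=12
Click 3 (1,2) count=1: revealed 0 new [(none)] -> total=12
Click 4 (3,3) count=2: revealed 1 new [(3,3)] -> total=13

Answer: 13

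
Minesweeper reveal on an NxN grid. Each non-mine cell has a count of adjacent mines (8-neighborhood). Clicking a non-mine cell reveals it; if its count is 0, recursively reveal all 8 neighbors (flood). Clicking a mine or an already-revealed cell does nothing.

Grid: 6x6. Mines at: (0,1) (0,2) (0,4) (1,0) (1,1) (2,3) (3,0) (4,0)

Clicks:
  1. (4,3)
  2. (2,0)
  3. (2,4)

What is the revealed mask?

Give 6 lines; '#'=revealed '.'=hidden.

Answer: ......
....##
#...##
.#####
.#####
.#####

Derivation:
Click 1 (4,3) count=0: revealed 19 new [(1,4) (1,5) (2,4) (2,5) (3,1) (3,2) (3,3) (3,4) (3,5) (4,1) (4,2) (4,3) (4,4) (4,5) (5,1) (5,2) (5,3) (5,4) (5,5)] -> total=19
Click 2 (2,0) count=3: revealed 1 new [(2,0)] -> total=20
Click 3 (2,4) count=1: revealed 0 new [(none)] -> total=20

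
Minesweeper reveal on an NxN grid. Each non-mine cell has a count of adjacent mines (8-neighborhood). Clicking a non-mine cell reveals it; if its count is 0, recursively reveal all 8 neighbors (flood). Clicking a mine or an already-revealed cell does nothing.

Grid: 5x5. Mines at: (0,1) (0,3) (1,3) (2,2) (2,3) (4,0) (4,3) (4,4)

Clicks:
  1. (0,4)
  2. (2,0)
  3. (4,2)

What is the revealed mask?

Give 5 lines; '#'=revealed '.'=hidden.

Click 1 (0,4) count=2: revealed 1 new [(0,4)] -> total=1
Click 2 (2,0) count=0: revealed 6 new [(1,0) (1,1) (2,0) (2,1) (3,0) (3,1)] -> total=7
Click 3 (4,2) count=1: revealed 1 new [(4,2)] -> total=8

Answer: ....#
##...
##...
##...
..#..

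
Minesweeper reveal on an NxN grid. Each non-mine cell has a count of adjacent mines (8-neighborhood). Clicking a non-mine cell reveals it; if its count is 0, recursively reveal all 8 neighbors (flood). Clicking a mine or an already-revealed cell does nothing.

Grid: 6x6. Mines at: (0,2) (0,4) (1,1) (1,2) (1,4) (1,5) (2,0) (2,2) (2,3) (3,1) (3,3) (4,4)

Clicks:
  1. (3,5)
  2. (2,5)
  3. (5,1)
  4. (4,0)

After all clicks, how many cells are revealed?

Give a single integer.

Answer: 10

Derivation:
Click 1 (3,5) count=1: revealed 1 new [(3,5)] -> total=1
Click 2 (2,5) count=2: revealed 1 new [(2,5)] -> total=2
Click 3 (5,1) count=0: revealed 8 new [(4,0) (4,1) (4,2) (4,3) (5,0) (5,1) (5,2) (5,3)] -> total=10
Click 4 (4,0) count=1: revealed 0 new [(none)] -> total=10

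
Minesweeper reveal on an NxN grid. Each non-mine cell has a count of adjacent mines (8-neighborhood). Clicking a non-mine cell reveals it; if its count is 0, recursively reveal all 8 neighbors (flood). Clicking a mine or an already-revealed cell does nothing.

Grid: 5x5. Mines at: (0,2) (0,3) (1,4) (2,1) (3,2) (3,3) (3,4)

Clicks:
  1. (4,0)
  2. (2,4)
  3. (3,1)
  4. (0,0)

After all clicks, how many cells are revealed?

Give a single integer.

Answer: 9

Derivation:
Click 1 (4,0) count=0: revealed 4 new [(3,0) (3,1) (4,0) (4,1)] -> total=4
Click 2 (2,4) count=3: revealed 1 new [(2,4)] -> total=5
Click 3 (3,1) count=2: revealed 0 new [(none)] -> total=5
Click 4 (0,0) count=0: revealed 4 new [(0,0) (0,1) (1,0) (1,1)] -> total=9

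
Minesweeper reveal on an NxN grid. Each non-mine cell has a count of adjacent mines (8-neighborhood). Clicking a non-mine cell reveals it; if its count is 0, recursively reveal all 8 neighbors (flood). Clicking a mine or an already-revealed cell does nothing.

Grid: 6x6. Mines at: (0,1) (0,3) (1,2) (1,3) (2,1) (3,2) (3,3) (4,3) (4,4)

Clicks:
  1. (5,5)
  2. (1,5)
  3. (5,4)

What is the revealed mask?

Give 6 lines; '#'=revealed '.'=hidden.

Answer: ....##
....##
....##
....##
......
....##

Derivation:
Click 1 (5,5) count=1: revealed 1 new [(5,5)] -> total=1
Click 2 (1,5) count=0: revealed 8 new [(0,4) (0,5) (1,4) (1,5) (2,4) (2,5) (3,4) (3,5)] -> total=9
Click 3 (5,4) count=2: revealed 1 new [(5,4)] -> total=10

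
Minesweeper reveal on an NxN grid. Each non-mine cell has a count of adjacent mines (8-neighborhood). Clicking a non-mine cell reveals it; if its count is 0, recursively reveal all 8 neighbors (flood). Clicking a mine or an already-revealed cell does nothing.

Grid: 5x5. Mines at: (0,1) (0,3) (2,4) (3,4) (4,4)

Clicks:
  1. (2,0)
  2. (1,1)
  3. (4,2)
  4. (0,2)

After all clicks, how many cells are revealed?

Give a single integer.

Answer: 17

Derivation:
Click 1 (2,0) count=0: revealed 16 new [(1,0) (1,1) (1,2) (1,3) (2,0) (2,1) (2,2) (2,3) (3,0) (3,1) (3,2) (3,3) (4,0) (4,1) (4,2) (4,3)] -> total=16
Click 2 (1,1) count=1: revealed 0 new [(none)] -> total=16
Click 3 (4,2) count=0: revealed 0 new [(none)] -> total=16
Click 4 (0,2) count=2: revealed 1 new [(0,2)] -> total=17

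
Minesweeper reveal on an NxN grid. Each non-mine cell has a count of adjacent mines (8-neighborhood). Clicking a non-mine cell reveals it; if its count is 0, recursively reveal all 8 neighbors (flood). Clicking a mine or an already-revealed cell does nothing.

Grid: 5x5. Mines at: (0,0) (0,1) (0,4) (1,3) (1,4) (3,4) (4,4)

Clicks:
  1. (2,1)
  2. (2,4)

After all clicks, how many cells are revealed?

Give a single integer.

Answer: 16

Derivation:
Click 1 (2,1) count=0: revealed 15 new [(1,0) (1,1) (1,2) (2,0) (2,1) (2,2) (2,3) (3,0) (3,1) (3,2) (3,3) (4,0) (4,1) (4,2) (4,3)] -> total=15
Click 2 (2,4) count=3: revealed 1 new [(2,4)] -> total=16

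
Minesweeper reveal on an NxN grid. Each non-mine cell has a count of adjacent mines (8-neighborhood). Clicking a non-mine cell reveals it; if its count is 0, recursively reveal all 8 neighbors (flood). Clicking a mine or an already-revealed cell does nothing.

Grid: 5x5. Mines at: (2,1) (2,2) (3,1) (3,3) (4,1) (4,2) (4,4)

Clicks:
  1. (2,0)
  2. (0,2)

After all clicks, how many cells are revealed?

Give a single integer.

Click 1 (2,0) count=2: revealed 1 new [(2,0)] -> total=1
Click 2 (0,2) count=0: revealed 12 new [(0,0) (0,1) (0,2) (0,3) (0,4) (1,0) (1,1) (1,2) (1,3) (1,4) (2,3) (2,4)] -> total=13

Answer: 13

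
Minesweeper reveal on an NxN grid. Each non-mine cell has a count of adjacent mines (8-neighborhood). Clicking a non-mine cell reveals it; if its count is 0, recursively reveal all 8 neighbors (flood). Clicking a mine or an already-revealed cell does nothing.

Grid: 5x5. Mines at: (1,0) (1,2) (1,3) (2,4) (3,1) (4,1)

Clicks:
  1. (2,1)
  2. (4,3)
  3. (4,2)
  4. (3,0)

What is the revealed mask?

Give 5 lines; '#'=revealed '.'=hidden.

Answer: .....
.....
.#...
#.###
..###

Derivation:
Click 1 (2,1) count=3: revealed 1 new [(2,1)] -> total=1
Click 2 (4,3) count=0: revealed 6 new [(3,2) (3,3) (3,4) (4,2) (4,3) (4,4)] -> total=7
Click 3 (4,2) count=2: revealed 0 new [(none)] -> total=7
Click 4 (3,0) count=2: revealed 1 new [(3,0)] -> total=8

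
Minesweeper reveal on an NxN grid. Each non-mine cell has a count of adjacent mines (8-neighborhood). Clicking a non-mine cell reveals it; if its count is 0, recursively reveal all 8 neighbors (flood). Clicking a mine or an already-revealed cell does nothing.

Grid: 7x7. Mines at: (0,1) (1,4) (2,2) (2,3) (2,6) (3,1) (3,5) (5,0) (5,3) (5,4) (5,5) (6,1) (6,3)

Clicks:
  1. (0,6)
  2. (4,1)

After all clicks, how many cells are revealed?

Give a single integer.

Answer: 5

Derivation:
Click 1 (0,6) count=0: revealed 4 new [(0,5) (0,6) (1,5) (1,6)] -> total=4
Click 2 (4,1) count=2: revealed 1 new [(4,1)] -> total=5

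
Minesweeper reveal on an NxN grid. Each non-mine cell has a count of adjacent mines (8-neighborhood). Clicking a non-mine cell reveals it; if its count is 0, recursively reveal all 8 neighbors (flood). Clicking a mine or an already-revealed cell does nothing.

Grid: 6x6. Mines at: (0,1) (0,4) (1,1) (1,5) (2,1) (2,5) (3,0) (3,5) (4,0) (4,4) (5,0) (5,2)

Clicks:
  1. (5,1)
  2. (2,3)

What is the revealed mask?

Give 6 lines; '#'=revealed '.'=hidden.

Answer: ......
..###.
..###.
..###.
......
.#....

Derivation:
Click 1 (5,1) count=3: revealed 1 new [(5,1)] -> total=1
Click 2 (2,3) count=0: revealed 9 new [(1,2) (1,3) (1,4) (2,2) (2,3) (2,4) (3,2) (3,3) (3,4)] -> total=10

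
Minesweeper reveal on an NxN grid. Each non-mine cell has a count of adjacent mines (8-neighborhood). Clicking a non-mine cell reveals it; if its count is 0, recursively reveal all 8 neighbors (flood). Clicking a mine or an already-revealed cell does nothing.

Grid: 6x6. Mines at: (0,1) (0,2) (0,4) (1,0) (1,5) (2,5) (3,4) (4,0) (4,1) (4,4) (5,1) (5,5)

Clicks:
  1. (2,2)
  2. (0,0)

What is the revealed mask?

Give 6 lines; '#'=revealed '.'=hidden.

Click 1 (2,2) count=0: revealed 9 new [(1,1) (1,2) (1,3) (2,1) (2,2) (2,3) (3,1) (3,2) (3,3)] -> total=9
Click 2 (0,0) count=2: revealed 1 new [(0,0)] -> total=10

Answer: #.....
.###..
.###..
.###..
......
......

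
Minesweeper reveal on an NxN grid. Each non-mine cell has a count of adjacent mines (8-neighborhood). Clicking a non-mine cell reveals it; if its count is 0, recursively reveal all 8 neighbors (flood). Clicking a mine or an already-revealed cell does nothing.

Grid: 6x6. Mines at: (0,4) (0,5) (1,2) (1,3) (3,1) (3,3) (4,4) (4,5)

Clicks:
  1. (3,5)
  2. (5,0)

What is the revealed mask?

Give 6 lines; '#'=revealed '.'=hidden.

Answer: ......
......
......
.....#
####..
####..

Derivation:
Click 1 (3,5) count=2: revealed 1 new [(3,5)] -> total=1
Click 2 (5,0) count=0: revealed 8 new [(4,0) (4,1) (4,2) (4,3) (5,0) (5,1) (5,2) (5,3)] -> total=9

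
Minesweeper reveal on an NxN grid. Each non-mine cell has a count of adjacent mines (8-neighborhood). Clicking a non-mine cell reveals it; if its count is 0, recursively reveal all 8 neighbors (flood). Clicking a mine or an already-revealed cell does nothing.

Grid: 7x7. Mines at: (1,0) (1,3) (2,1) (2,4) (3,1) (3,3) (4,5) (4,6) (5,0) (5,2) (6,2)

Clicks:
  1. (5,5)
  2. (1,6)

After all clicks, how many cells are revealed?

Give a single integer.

Click 1 (5,5) count=2: revealed 1 new [(5,5)] -> total=1
Click 2 (1,6) count=0: revealed 10 new [(0,4) (0,5) (0,6) (1,4) (1,5) (1,6) (2,5) (2,6) (3,5) (3,6)] -> total=11

Answer: 11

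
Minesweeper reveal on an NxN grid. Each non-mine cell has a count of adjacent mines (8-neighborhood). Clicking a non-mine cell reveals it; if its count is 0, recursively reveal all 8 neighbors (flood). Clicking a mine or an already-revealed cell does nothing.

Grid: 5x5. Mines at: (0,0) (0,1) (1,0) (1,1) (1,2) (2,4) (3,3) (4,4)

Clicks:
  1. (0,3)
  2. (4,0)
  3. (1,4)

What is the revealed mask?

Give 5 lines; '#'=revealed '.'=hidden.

Click 1 (0,3) count=1: revealed 1 new [(0,3)] -> total=1
Click 2 (4,0) count=0: revealed 9 new [(2,0) (2,1) (2,2) (3,0) (3,1) (3,2) (4,0) (4,1) (4,2)] -> total=10
Click 3 (1,4) count=1: revealed 1 new [(1,4)] -> total=11

Answer: ...#.
....#
###..
###..
###..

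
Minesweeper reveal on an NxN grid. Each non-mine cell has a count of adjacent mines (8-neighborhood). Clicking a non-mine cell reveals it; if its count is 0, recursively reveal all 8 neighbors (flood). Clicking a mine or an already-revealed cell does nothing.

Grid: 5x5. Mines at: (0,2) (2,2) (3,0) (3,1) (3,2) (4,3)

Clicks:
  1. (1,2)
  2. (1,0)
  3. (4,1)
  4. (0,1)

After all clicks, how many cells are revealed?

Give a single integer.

Answer: 8

Derivation:
Click 1 (1,2) count=2: revealed 1 new [(1,2)] -> total=1
Click 2 (1,0) count=0: revealed 6 new [(0,0) (0,1) (1,0) (1,1) (2,0) (2,1)] -> total=7
Click 3 (4,1) count=3: revealed 1 new [(4,1)] -> total=8
Click 4 (0,1) count=1: revealed 0 new [(none)] -> total=8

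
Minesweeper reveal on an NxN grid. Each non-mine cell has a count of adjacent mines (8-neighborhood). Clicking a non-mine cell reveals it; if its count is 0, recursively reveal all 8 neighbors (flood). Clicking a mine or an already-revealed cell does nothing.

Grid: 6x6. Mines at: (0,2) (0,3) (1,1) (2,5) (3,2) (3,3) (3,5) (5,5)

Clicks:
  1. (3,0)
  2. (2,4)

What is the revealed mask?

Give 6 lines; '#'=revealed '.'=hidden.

Answer: ......
......
##..#.
##....
#####.
#####.

Derivation:
Click 1 (3,0) count=0: revealed 14 new [(2,0) (2,1) (3,0) (3,1) (4,0) (4,1) (4,2) (4,3) (4,4) (5,0) (5,1) (5,2) (5,3) (5,4)] -> total=14
Click 2 (2,4) count=3: revealed 1 new [(2,4)] -> total=15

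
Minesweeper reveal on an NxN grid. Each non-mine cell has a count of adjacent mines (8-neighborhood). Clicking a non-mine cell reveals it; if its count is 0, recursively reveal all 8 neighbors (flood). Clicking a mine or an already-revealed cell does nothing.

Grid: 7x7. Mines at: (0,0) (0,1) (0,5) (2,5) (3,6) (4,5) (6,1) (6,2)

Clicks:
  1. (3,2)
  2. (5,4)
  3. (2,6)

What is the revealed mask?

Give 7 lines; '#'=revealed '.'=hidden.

Answer: ..###..
#####..
#####.#
#####..
#####..
#####..
.......

Derivation:
Click 1 (3,2) count=0: revealed 28 new [(0,2) (0,3) (0,4) (1,0) (1,1) (1,2) (1,3) (1,4) (2,0) (2,1) (2,2) (2,3) (2,4) (3,0) (3,1) (3,2) (3,3) (3,4) (4,0) (4,1) (4,2) (4,3) (4,4) (5,0) (5,1) (5,2) (5,3) (5,4)] -> total=28
Click 2 (5,4) count=1: revealed 0 new [(none)] -> total=28
Click 3 (2,6) count=2: revealed 1 new [(2,6)] -> total=29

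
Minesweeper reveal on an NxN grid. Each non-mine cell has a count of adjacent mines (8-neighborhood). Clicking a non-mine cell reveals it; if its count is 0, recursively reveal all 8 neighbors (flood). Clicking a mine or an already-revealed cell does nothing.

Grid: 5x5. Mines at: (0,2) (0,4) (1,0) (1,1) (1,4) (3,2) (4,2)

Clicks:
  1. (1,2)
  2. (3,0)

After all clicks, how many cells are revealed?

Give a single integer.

Answer: 7

Derivation:
Click 1 (1,2) count=2: revealed 1 new [(1,2)] -> total=1
Click 2 (3,0) count=0: revealed 6 new [(2,0) (2,1) (3,0) (3,1) (4,0) (4,1)] -> total=7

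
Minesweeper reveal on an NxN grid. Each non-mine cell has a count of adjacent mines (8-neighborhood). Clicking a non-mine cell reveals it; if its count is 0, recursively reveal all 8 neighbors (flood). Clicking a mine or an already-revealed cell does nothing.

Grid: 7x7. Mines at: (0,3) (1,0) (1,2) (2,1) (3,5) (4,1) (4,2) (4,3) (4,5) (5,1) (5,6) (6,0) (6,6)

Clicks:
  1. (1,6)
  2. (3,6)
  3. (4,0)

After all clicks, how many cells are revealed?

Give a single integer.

Answer: 11

Derivation:
Click 1 (1,6) count=0: revealed 9 new [(0,4) (0,5) (0,6) (1,4) (1,5) (1,6) (2,4) (2,5) (2,6)] -> total=9
Click 2 (3,6) count=2: revealed 1 new [(3,6)] -> total=10
Click 3 (4,0) count=2: revealed 1 new [(4,0)] -> total=11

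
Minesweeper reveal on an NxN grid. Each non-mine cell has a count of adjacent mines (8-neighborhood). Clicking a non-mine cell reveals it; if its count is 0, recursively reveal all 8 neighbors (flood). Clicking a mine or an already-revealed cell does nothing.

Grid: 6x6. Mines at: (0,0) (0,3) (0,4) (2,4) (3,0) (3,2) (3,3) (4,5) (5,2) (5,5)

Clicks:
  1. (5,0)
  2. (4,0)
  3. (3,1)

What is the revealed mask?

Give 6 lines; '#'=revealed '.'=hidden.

Answer: ......
......
......
.#....
##....
##....

Derivation:
Click 1 (5,0) count=0: revealed 4 new [(4,0) (4,1) (5,0) (5,1)] -> total=4
Click 2 (4,0) count=1: revealed 0 new [(none)] -> total=4
Click 3 (3,1) count=2: revealed 1 new [(3,1)] -> total=5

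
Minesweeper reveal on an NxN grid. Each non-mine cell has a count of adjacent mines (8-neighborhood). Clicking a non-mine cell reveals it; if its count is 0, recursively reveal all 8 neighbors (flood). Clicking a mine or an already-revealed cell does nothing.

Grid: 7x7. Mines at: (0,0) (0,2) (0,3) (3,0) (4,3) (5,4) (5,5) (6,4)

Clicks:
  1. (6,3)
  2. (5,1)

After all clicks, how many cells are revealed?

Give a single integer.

Answer: 11

Derivation:
Click 1 (6,3) count=2: revealed 1 new [(6,3)] -> total=1
Click 2 (5,1) count=0: revealed 10 new [(4,0) (4,1) (4,2) (5,0) (5,1) (5,2) (5,3) (6,0) (6,1) (6,2)] -> total=11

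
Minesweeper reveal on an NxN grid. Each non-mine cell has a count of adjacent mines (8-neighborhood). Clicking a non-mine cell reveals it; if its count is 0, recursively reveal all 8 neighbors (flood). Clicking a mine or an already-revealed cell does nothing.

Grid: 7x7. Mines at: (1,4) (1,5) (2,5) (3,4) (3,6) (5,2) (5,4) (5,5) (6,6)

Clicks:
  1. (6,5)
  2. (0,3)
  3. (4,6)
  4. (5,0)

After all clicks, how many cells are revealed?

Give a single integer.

Answer: 26

Derivation:
Click 1 (6,5) count=3: revealed 1 new [(6,5)] -> total=1
Click 2 (0,3) count=1: revealed 1 new [(0,3)] -> total=2
Click 3 (4,6) count=2: revealed 1 new [(4,6)] -> total=3
Click 4 (5,0) count=0: revealed 23 new [(0,0) (0,1) (0,2) (1,0) (1,1) (1,2) (1,3) (2,0) (2,1) (2,2) (2,3) (3,0) (3,1) (3,2) (3,3) (4,0) (4,1) (4,2) (4,3) (5,0) (5,1) (6,0) (6,1)] -> total=26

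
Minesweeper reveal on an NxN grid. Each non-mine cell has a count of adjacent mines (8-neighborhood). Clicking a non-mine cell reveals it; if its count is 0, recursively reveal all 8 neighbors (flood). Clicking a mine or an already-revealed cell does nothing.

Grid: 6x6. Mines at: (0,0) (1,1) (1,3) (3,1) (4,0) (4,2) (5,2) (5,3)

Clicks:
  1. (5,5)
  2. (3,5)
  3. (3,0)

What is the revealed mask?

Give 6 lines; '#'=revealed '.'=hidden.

Click 1 (5,5) count=0: revealed 15 new [(0,4) (0,5) (1,4) (1,5) (2,3) (2,4) (2,5) (3,3) (3,4) (3,5) (4,3) (4,4) (4,5) (5,4) (5,5)] -> total=15
Click 2 (3,5) count=0: revealed 0 new [(none)] -> total=15
Click 3 (3,0) count=2: revealed 1 new [(3,0)] -> total=16

Answer: ....##
....##
...###
#..###
...###
....##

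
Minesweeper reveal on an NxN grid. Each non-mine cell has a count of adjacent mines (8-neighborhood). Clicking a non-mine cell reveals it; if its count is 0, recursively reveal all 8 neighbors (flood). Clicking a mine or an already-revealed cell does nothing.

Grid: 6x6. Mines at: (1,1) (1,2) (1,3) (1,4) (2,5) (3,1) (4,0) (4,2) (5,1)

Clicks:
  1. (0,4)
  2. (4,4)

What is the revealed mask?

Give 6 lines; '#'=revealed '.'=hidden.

Click 1 (0,4) count=2: revealed 1 new [(0,4)] -> total=1
Click 2 (4,4) count=0: revealed 9 new [(3,3) (3,4) (3,5) (4,3) (4,4) (4,5) (5,3) (5,4) (5,5)] -> total=10

Answer: ....#.
......
......
...###
...###
...###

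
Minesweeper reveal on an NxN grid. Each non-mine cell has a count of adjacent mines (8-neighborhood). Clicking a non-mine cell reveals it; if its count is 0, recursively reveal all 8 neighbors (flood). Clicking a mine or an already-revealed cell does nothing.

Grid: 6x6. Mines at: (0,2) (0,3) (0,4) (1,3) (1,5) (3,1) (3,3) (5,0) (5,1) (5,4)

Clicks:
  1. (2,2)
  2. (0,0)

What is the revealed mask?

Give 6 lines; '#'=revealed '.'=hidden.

Answer: ##....
##....
###...
......
......
......

Derivation:
Click 1 (2,2) count=3: revealed 1 new [(2,2)] -> total=1
Click 2 (0,0) count=0: revealed 6 new [(0,0) (0,1) (1,0) (1,1) (2,0) (2,1)] -> total=7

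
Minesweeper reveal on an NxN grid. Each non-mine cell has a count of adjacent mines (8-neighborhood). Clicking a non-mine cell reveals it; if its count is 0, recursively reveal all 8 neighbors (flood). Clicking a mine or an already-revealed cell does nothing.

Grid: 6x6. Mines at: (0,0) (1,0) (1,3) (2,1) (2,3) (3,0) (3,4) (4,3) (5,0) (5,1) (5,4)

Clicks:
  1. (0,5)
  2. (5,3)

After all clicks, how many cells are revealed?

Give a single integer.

Answer: 7

Derivation:
Click 1 (0,5) count=0: revealed 6 new [(0,4) (0,5) (1,4) (1,5) (2,4) (2,5)] -> total=6
Click 2 (5,3) count=2: revealed 1 new [(5,3)] -> total=7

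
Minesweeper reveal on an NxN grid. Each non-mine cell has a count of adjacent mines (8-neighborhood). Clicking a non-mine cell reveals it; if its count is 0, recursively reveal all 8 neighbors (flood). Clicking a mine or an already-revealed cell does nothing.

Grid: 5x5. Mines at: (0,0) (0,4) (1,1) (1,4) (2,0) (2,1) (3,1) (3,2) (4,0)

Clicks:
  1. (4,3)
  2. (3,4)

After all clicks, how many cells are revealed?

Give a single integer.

Answer: 6

Derivation:
Click 1 (4,3) count=1: revealed 1 new [(4,3)] -> total=1
Click 2 (3,4) count=0: revealed 5 new [(2,3) (2,4) (3,3) (3,4) (4,4)] -> total=6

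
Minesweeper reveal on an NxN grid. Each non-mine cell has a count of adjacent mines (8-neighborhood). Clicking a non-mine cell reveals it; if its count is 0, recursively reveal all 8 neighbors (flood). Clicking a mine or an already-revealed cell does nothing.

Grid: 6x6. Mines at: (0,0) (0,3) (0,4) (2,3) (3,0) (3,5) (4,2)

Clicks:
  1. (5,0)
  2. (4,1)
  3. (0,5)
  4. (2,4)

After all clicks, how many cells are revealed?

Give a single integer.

Answer: 6

Derivation:
Click 1 (5,0) count=0: revealed 4 new [(4,0) (4,1) (5,0) (5,1)] -> total=4
Click 2 (4,1) count=2: revealed 0 new [(none)] -> total=4
Click 3 (0,5) count=1: revealed 1 new [(0,5)] -> total=5
Click 4 (2,4) count=2: revealed 1 new [(2,4)] -> total=6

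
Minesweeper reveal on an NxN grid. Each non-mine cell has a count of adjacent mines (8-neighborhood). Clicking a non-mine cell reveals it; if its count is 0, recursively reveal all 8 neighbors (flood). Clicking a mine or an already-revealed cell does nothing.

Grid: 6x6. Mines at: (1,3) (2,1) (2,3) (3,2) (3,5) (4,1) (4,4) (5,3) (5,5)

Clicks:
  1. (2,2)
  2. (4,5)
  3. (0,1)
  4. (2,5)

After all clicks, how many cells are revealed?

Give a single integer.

Click 1 (2,2) count=4: revealed 1 new [(2,2)] -> total=1
Click 2 (4,5) count=3: revealed 1 new [(4,5)] -> total=2
Click 3 (0,1) count=0: revealed 6 new [(0,0) (0,1) (0,2) (1,0) (1,1) (1,2)] -> total=8
Click 4 (2,5) count=1: revealed 1 new [(2,5)] -> total=9

Answer: 9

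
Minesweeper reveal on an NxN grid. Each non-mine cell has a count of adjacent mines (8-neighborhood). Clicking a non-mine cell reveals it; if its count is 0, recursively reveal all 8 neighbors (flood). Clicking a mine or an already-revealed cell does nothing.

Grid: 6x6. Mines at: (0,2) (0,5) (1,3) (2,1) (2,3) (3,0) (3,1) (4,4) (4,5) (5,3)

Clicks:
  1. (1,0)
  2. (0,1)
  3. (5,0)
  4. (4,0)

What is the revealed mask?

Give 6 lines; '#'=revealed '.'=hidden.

Click 1 (1,0) count=1: revealed 1 new [(1,0)] -> total=1
Click 2 (0,1) count=1: revealed 1 new [(0,1)] -> total=2
Click 3 (5,0) count=0: revealed 6 new [(4,0) (4,1) (4,2) (5,0) (5,1) (5,2)] -> total=8
Click 4 (4,0) count=2: revealed 0 new [(none)] -> total=8

Answer: .#....
#.....
......
......
###...
###...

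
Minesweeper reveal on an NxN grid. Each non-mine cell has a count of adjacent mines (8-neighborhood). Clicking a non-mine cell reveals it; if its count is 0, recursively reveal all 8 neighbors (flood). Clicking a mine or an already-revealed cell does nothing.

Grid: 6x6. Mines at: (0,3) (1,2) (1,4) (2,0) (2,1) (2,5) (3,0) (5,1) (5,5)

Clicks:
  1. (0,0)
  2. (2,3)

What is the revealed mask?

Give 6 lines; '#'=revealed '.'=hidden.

Click 1 (0,0) count=0: revealed 4 new [(0,0) (0,1) (1,0) (1,1)] -> total=4
Click 2 (2,3) count=2: revealed 1 new [(2,3)] -> total=5

Answer: ##....
##....
...#..
......
......
......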